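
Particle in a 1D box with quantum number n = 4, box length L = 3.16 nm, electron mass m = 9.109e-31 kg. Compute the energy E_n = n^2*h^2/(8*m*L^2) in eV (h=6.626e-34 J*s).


E = n^2 * h^2 / (8 * m * L^2)
= 4^2 * (6.626e-34)^2 / (8 * 9.109e-31 * (3.16e-9)^2)
= 16 * 4.3904e-67 / (8 * 9.109e-31 * 9.9856e-18)
= 9.6536e-20 J
= 0.6026 eV

0.6026


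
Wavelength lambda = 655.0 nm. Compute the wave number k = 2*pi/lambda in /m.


k = 2 * pi / lambda
= 6.2832 / (655.0e-9)
= 6.2832 / 6.5500e-07
= 9.5926e+06 /m

9.5926e+06


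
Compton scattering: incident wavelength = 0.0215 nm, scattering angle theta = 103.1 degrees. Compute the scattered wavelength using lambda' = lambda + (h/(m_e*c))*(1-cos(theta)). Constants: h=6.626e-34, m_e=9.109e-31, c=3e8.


Compton wavelength: h/(m_e*c) = 2.4247e-12 m
d_lambda = 2.4247e-12 * (1 - cos(103.1 deg))
= 2.4247e-12 * 1.226651
= 2.9743e-12 m = 0.002974 nm
lambda' = 0.0215 + 0.002974
= 0.024474 nm

0.024474


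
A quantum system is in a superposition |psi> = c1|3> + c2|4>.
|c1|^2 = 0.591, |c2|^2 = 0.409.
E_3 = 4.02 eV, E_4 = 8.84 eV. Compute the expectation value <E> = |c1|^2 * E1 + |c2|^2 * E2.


<E> = |c1|^2 * E1 + |c2|^2 * E2
= 0.591 * 4.02 + 0.409 * 8.84
= 2.3758 + 3.6156
= 5.9914 eV

5.9914


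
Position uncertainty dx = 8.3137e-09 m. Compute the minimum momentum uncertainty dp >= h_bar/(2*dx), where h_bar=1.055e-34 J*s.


dp = h_bar / (2 * dx)
= 1.055e-34 / (2 * 8.3137e-09)
= 1.055e-34 / 1.6627e-08
= 6.3449e-27 kg*m/s

6.3449e-27


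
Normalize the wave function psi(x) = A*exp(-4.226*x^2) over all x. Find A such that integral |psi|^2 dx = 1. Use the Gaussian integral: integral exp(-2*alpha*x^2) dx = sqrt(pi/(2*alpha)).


integral |psi|^2 dx = A^2 * sqrt(pi/(2*alpha)) = 1
A^2 = sqrt(2*alpha/pi)
= sqrt(2 * 4.226 / pi)
= 1.64023
A = sqrt(1.64023)
= 1.2807

1.2807


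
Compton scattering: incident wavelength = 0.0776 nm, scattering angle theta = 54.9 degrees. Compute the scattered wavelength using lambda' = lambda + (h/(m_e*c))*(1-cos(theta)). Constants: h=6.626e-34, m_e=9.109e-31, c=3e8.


Compton wavelength: h/(m_e*c) = 2.4247e-12 m
d_lambda = 2.4247e-12 * (1 - cos(54.9 deg))
= 2.4247e-12 * 0.424995
= 1.0305e-12 m = 0.00103 nm
lambda' = 0.0776 + 0.00103
= 0.07863 nm

0.07863


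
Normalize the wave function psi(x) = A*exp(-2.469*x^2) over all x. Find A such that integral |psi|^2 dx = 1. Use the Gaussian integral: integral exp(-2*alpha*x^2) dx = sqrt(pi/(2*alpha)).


integral |psi|^2 dx = A^2 * sqrt(pi/(2*alpha)) = 1
A^2 = sqrt(2*alpha/pi)
= sqrt(2 * 2.469 / pi)
= 1.25372
A = sqrt(1.25372)
= 1.1197

1.1197


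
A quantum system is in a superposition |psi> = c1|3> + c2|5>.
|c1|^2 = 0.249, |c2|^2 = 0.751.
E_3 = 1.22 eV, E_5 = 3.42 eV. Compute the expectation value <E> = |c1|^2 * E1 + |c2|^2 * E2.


<E> = |c1|^2 * E1 + |c2|^2 * E2
= 0.249 * 1.22 + 0.751 * 3.42
= 0.3038 + 2.5684
= 2.8722 eV

2.8722


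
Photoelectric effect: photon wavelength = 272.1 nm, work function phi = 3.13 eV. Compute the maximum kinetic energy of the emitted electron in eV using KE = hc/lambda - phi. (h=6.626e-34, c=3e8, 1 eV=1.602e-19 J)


E_photon = hc / lambda
= (6.626e-34)(3e8) / (272.1e-9)
= 7.3054e-19 J
= 4.5602 eV
KE = E_photon - phi
= 4.5602 - 3.13
= 1.4302 eV

1.4302


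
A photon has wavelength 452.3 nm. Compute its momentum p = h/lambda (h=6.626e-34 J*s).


p = h / lambda
= 6.626e-34 / (452.3e-9)
= 6.626e-34 / 4.5230e-07
= 1.4650e-27 kg*m/s

1.4650e-27


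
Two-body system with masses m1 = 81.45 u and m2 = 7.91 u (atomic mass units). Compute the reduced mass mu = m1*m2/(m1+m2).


mu = m1 * m2 / (m1 + m2)
= 81.45 * 7.91 / (81.45 + 7.91)
= 644.2695 / 89.36
= 7.2098 u

7.2098


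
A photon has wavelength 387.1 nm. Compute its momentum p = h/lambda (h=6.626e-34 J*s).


p = h / lambda
= 6.626e-34 / (387.1e-9)
= 6.626e-34 / 3.8710e-07
= 1.7117e-27 kg*m/s

1.7117e-27


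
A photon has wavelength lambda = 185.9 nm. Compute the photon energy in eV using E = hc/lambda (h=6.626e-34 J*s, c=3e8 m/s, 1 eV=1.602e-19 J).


E = hc / lambda
= (6.626e-34)(3e8) / (185.9e-9)
= 1.9878e-25 / 1.8590e-07
= 1.0693e-18 J
Converting to eV: 1.0693e-18 / 1.602e-19
= 6.6747 eV

6.6747


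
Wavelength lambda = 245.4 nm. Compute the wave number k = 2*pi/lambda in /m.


k = 2 * pi / lambda
= 6.2832 / (245.4e-9)
= 6.2832 / 2.4540e-07
= 2.5604e+07 /m

2.5604e+07


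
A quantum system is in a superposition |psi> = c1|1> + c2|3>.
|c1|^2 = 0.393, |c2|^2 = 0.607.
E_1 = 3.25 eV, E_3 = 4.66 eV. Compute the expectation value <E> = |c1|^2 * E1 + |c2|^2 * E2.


<E> = |c1|^2 * E1 + |c2|^2 * E2
= 0.393 * 3.25 + 0.607 * 4.66
= 1.2772 + 2.8286
= 4.1059 eV

4.1059


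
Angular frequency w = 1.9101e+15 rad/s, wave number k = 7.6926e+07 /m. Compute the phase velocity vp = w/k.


vp = w / k
= 1.9101e+15 / 7.6926e+07
= 2.4830e+07 m/s

2.4830e+07


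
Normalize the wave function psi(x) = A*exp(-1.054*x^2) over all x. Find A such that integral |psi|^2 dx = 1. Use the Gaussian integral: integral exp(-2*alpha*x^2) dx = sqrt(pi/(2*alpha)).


integral |psi|^2 dx = A^2 * sqrt(pi/(2*alpha)) = 1
A^2 = sqrt(2*alpha/pi)
= sqrt(2 * 1.054 / pi)
= 0.819144
A = sqrt(0.819144)
= 0.9051

0.9051


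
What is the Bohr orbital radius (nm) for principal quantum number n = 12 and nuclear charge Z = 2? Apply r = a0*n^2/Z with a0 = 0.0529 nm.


r = a0 * n^2 / Z
= 0.0529 * 12^2 / 2
= 0.0529 * 144 / 2
= 3.8088 nm

3.8088


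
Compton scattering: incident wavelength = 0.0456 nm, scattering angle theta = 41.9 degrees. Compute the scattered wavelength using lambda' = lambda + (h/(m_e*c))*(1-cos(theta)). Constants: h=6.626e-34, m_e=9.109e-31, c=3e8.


Compton wavelength: h/(m_e*c) = 2.4247e-12 m
d_lambda = 2.4247e-12 * (1 - cos(41.9 deg))
= 2.4247e-12 * 0.255688
= 6.1997e-13 m = 0.00062 nm
lambda' = 0.0456 + 0.00062
= 0.04622 nm

0.04622


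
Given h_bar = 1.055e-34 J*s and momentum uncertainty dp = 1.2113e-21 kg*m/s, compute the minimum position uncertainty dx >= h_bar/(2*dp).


dx = h_bar / (2 * dp)
= 1.055e-34 / (2 * 1.2113e-21)
= 1.055e-34 / 2.4226e-21
= 4.3548e-14 m

4.3548e-14


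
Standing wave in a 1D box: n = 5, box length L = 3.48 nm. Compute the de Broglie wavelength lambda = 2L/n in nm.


lambda = 2L / n
= 2 * 3.48 / 5
= 6.96 / 5
= 1.392 nm

1.392


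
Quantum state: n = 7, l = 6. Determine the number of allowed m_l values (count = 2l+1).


m_l ranges from -l to +l in integer steps
So m_l goes from -6 to +6
Count = 2l + 1 = 2*6 + 1
= 13

13


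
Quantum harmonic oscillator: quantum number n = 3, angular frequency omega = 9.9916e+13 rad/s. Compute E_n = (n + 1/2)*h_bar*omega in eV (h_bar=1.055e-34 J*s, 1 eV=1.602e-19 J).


E = (n + 1/2) * h_bar * omega
= (3 + 0.5) * 1.055e-34 * 9.9916e+13
= 3.5 * 1.0541e-20
= 3.6894e-20 J
= 0.2303 eV

0.2303


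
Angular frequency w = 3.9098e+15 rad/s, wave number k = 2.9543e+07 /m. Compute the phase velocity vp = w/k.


vp = w / k
= 3.9098e+15 / 2.9543e+07
= 1.3234e+08 m/s

1.3234e+08


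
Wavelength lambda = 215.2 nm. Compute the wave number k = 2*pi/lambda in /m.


k = 2 * pi / lambda
= 6.2832 / (215.2e-9)
= 6.2832 / 2.1520e-07
= 2.9197e+07 /m

2.9197e+07


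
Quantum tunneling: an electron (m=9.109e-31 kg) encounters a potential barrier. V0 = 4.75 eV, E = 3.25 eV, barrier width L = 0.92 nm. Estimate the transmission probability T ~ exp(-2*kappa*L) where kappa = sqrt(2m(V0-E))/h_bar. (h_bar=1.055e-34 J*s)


V0 - E = 1.5 eV = 2.4030e-19 J
kappa = sqrt(2 * m * (V0-E)) / h_bar
= sqrt(2 * 9.109e-31 * 2.4030e-19) / 1.055e-34
= 6.2715e+09 /m
2*kappa*L = 2 * 6.2715e+09 * 0.92e-9
= 11.5396
T = exp(-11.5396) = 9.736304e-06

9.736304e-06


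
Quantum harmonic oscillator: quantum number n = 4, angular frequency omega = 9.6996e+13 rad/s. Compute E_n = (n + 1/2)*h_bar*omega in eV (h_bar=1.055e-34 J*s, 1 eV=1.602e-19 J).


E = (n + 1/2) * h_bar * omega
= (4 + 0.5) * 1.055e-34 * 9.6996e+13
= 4.5 * 1.0233e-20
= 4.6049e-20 J
= 0.2874 eV

0.2874


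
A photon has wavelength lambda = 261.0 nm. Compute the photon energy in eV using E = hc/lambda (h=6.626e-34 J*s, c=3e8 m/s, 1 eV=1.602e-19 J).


E = hc / lambda
= (6.626e-34)(3e8) / (261.0e-9)
= 1.9878e-25 / 2.6100e-07
= 7.6161e-19 J
Converting to eV: 7.6161e-19 / 1.602e-19
= 4.7541 eV

4.7541


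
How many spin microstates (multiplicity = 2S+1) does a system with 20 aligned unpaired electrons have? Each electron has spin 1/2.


Total spin S = N * (1/2) = 20 * 0.5 = 10.0
Spin multiplicity = 2S + 1
= 2 * 10.0 + 1
= 21

21


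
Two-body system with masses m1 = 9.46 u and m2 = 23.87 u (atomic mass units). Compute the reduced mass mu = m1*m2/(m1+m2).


mu = m1 * m2 / (m1 + m2)
= 9.46 * 23.87 / (9.46 + 23.87)
= 225.8102 / 33.33
= 6.775 u

6.775


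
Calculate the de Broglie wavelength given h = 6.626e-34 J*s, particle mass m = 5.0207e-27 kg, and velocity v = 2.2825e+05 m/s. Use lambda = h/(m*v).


lambda = h / (m * v)
= 6.626e-34 / (5.0207e-27 * 2.2825e+05)
= 6.626e-34 / 1.1460e-21
= 5.7820e-13 m

5.7820e-13


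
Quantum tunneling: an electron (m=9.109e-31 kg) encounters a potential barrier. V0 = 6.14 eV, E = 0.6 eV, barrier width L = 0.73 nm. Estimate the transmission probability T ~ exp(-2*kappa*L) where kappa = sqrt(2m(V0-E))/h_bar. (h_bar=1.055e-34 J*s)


V0 - E = 5.54 eV = 8.8751e-19 J
kappa = sqrt(2 * m * (V0-E)) / h_bar
= sqrt(2 * 9.109e-31 * 8.8751e-19) / 1.055e-34
= 1.2053e+10 /m
2*kappa*L = 2 * 1.2053e+10 * 0.73e-9
= 17.5969
T = exp(-17.5969) = 2.279034e-08

2.279034e-08


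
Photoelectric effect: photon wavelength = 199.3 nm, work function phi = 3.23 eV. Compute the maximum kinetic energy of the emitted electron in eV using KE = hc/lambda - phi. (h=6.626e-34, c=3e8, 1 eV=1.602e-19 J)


E_photon = hc / lambda
= (6.626e-34)(3e8) / (199.3e-9)
= 9.9739e-19 J
= 6.2259 eV
KE = E_photon - phi
= 6.2259 - 3.23
= 2.9959 eV

2.9959


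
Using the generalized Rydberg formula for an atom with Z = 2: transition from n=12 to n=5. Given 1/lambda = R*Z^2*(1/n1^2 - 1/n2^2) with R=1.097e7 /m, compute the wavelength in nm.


1/lambda = R * Z^2 * (1/n1^2 - 1/n2^2)
= 1.097e7 * 2^2 * (1/5^2 - 1/12^2)
= 1.097e7 * 4 * (0.04 - 0.006944)
= 1.4505e+06 /m
lambda = 1 / 1.4505e+06
= 689.428 nm

689.428


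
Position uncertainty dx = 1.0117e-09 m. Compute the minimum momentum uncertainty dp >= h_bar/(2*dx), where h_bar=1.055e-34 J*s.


dp = h_bar / (2 * dx)
= 1.055e-34 / (2 * 1.0117e-09)
= 1.055e-34 / 2.0234e-09
= 5.2140e-26 kg*m/s

5.2140e-26


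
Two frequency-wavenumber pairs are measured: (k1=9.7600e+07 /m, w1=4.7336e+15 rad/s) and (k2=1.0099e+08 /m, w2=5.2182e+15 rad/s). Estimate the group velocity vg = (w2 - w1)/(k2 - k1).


vg = (w2 - w1) / (k2 - k1)
= (5.2182e+15 - 4.7336e+15) / (1.0099e+08 - 9.7600e+07)
= 4.8460e+14 / 3.3900e+06
= 1.4295e+08 m/s

1.4295e+08


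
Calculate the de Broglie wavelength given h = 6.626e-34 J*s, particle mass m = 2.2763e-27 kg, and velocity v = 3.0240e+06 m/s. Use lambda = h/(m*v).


lambda = h / (m * v)
= 6.626e-34 / (2.2763e-27 * 3.0240e+06)
= 6.626e-34 / 6.8835e-21
= 9.6259e-14 m

9.6259e-14


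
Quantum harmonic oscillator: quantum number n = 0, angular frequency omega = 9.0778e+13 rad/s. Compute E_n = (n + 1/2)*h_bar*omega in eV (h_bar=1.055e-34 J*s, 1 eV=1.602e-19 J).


E = (n + 1/2) * h_bar * omega
= (0 + 0.5) * 1.055e-34 * 9.0778e+13
= 0.5 * 9.5771e-21
= 4.7885e-21 J
= 0.0299 eV

0.0299


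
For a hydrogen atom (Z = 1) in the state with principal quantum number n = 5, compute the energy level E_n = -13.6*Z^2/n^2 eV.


E_n = -13.6 * Z^2 / n^2
= -13.6 * 1^2 / 5^2
= -13.6 * 1 / 25
= -0.544 eV

-0.544


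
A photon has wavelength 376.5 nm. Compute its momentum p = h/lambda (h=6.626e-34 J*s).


p = h / lambda
= 6.626e-34 / (376.5e-9)
= 6.626e-34 / 3.7650e-07
= 1.7599e-27 kg*m/s

1.7599e-27


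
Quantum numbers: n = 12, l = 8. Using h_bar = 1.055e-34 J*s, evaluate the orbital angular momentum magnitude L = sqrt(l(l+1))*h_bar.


L = sqrt(l*(l+1)) * h_bar
= sqrt(8 * 9) * 1.055e-34
= sqrt(72) * 1.055e-34
= 8.4853 * 1.055e-34
= 8.9520e-34 J*s

8.9520e-34


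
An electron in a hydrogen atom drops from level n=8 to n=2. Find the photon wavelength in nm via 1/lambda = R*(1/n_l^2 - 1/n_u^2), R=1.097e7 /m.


1/lambda = R * (1/n_l^2 - 1/n_u^2)
= 1.097e7 * (1/2^2 - 1/8^2)
= 1.097e7 * (0.25 - 0.015625)
= 1.097e7 * 0.234375
= 2.5711e+06 /m
lambda = 1 / 2.5711e+06 = 388.9395 nm

388.9395


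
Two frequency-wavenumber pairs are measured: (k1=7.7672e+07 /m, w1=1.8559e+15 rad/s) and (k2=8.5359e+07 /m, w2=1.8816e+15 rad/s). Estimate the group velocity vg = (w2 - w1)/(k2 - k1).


vg = (w2 - w1) / (k2 - k1)
= (1.8816e+15 - 1.8559e+15) / (8.5359e+07 - 7.7672e+07)
= 2.5700e+13 / 7.6870e+06
= 3.3433e+06 m/s

3.3433e+06


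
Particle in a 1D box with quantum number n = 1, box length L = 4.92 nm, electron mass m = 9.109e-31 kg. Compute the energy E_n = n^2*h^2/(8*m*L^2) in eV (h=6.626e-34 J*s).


E = n^2 * h^2 / (8 * m * L^2)
= 1^2 * (6.626e-34)^2 / (8 * 9.109e-31 * (4.92e-9)^2)
= 1 * 4.3904e-67 / (8 * 9.109e-31 * 2.4206e-17)
= 2.4889e-21 J
= 0.0155 eV

0.0155


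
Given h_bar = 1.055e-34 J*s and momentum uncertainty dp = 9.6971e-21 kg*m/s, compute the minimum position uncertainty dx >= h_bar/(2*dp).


dx = h_bar / (2 * dp)
= 1.055e-34 / (2 * 9.6971e-21)
= 1.055e-34 / 1.9394e-20
= 5.4398e-15 m

5.4398e-15


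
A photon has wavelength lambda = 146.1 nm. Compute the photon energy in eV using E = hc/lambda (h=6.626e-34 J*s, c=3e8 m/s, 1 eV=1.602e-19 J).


E = hc / lambda
= (6.626e-34)(3e8) / (146.1e-9)
= 1.9878e-25 / 1.4610e-07
= 1.3606e-18 J
Converting to eV: 1.3606e-18 / 1.602e-19
= 8.493 eV

8.493


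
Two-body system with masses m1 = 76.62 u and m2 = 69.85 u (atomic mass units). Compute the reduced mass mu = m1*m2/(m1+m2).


mu = m1 * m2 / (m1 + m2)
= 76.62 * 69.85 / (76.62 + 69.85)
= 5351.907 / 146.47
= 36.5393 u

36.5393


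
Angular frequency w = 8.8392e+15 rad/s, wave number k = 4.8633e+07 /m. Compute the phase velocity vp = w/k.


vp = w / k
= 8.8392e+15 / 4.8633e+07
= 1.8175e+08 m/s

1.8175e+08


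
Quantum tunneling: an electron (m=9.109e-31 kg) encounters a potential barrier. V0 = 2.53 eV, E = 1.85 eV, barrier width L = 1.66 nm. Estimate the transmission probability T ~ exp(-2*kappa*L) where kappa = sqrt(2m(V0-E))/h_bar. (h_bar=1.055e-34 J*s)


V0 - E = 0.68 eV = 1.0894e-19 J
kappa = sqrt(2 * m * (V0-E)) / h_bar
= sqrt(2 * 9.109e-31 * 1.0894e-19) / 1.055e-34
= 4.2226e+09 /m
2*kappa*L = 2 * 4.2226e+09 * 1.66e-9
= 14.0192
T = exp(-14.0192) = 8.157564e-07

8.157564e-07


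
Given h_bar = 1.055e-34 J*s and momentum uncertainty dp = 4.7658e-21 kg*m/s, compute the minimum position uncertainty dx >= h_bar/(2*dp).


dx = h_bar / (2 * dp)
= 1.055e-34 / (2 * 4.7658e-21)
= 1.055e-34 / 9.5316e-21
= 1.1068e-14 m

1.1068e-14


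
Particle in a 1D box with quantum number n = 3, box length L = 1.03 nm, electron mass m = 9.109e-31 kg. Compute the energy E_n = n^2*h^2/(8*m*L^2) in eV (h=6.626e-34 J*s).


E = n^2 * h^2 / (8 * m * L^2)
= 3^2 * (6.626e-34)^2 / (8 * 9.109e-31 * (1.03e-9)^2)
= 9 * 4.3904e-67 / (8 * 9.109e-31 * 1.0609e-18)
= 5.1111e-19 J
= 3.1904 eV

3.1904


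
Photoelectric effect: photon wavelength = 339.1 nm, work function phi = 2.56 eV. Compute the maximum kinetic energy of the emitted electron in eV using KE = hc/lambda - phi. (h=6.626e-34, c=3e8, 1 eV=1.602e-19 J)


E_photon = hc / lambda
= (6.626e-34)(3e8) / (339.1e-9)
= 5.8620e-19 J
= 3.6592 eV
KE = E_photon - phi
= 3.6592 - 2.56
= 1.0992 eV

1.0992


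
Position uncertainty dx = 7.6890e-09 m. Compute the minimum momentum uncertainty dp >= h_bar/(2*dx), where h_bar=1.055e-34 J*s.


dp = h_bar / (2 * dx)
= 1.055e-34 / (2 * 7.6890e-09)
= 1.055e-34 / 1.5378e-08
= 6.8604e-27 kg*m/s

6.8604e-27


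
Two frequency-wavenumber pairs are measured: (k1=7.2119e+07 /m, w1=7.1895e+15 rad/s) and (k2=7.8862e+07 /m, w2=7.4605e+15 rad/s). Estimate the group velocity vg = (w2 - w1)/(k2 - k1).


vg = (w2 - w1) / (k2 - k1)
= (7.4605e+15 - 7.1895e+15) / (7.8862e+07 - 7.2119e+07)
= 2.7100e+14 / 6.7430e+06
= 4.0190e+07 m/s

4.0190e+07


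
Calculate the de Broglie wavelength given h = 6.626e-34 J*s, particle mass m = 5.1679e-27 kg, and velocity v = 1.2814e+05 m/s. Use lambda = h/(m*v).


lambda = h / (m * v)
= 6.626e-34 / (5.1679e-27 * 1.2814e+05)
= 6.626e-34 / 6.6221e-22
= 1.0006e-12 m

1.0006e-12


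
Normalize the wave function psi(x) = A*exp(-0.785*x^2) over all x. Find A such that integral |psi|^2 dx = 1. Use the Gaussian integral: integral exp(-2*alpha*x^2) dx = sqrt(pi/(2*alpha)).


integral |psi|^2 dx = A^2 * sqrt(pi/(2*alpha)) = 1
A^2 = sqrt(2*alpha/pi)
= sqrt(2 * 0.785 / pi)
= 0.706928
A = sqrt(0.706928)
= 0.8408

0.8408


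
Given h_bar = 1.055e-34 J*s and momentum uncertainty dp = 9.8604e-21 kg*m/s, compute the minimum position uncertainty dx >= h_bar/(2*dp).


dx = h_bar / (2 * dp)
= 1.055e-34 / (2 * 9.8604e-21)
= 1.055e-34 / 1.9721e-20
= 5.3497e-15 m

5.3497e-15


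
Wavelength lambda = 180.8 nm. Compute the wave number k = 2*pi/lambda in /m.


k = 2 * pi / lambda
= 6.2832 / (180.8e-9)
= 6.2832 / 1.8080e-07
= 3.4752e+07 /m

3.4752e+07


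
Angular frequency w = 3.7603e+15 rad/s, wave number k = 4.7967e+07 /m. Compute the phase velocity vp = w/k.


vp = w / k
= 3.7603e+15 / 4.7967e+07
= 7.8393e+07 m/s

7.8393e+07


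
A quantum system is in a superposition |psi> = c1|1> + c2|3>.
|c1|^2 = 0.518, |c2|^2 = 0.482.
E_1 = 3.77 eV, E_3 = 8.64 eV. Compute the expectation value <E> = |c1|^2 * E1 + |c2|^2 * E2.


<E> = |c1|^2 * E1 + |c2|^2 * E2
= 0.518 * 3.77 + 0.482 * 8.64
= 1.9529 + 4.1645
= 6.1173 eV

6.1173


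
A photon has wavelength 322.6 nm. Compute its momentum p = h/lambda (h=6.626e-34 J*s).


p = h / lambda
= 6.626e-34 / (322.6e-9)
= 6.626e-34 / 3.2260e-07
= 2.0539e-27 kg*m/s

2.0539e-27


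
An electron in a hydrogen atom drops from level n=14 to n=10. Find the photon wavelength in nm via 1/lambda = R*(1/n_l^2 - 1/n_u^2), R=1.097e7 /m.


1/lambda = R * (1/n_l^2 - 1/n_u^2)
= 1.097e7 * (1/10^2 - 1/14^2)
= 1.097e7 * (0.01 - 0.005102)
= 1.097e7 * 0.004898
= 5.3731e+04 /m
lambda = 1 / 5.3731e+04 = 18611.3643 nm

18611.3643


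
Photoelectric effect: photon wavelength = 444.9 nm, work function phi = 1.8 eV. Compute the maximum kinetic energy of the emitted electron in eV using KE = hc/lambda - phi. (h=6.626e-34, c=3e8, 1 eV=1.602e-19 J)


E_photon = hc / lambda
= (6.626e-34)(3e8) / (444.9e-9)
= 4.4680e-19 J
= 2.789 eV
KE = E_photon - phi
= 2.789 - 1.8
= 0.989 eV

0.989


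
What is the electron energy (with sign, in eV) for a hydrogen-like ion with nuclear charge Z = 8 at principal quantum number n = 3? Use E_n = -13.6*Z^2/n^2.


E_n = -13.6 * Z^2 / n^2
= -13.6 * 8^2 / 3^2
= -13.6 * 64 / 9
= -96.7111 eV

-96.7111


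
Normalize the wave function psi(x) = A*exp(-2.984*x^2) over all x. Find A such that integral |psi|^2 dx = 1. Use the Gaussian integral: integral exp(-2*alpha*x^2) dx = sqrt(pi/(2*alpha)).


integral |psi|^2 dx = A^2 * sqrt(pi/(2*alpha)) = 1
A^2 = sqrt(2*alpha/pi)
= sqrt(2 * 2.984 / pi)
= 1.378286
A = sqrt(1.378286)
= 1.174

1.174


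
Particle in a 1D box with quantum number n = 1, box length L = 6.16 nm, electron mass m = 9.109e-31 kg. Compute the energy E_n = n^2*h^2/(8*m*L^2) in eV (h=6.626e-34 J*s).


E = n^2 * h^2 / (8 * m * L^2)
= 1^2 * (6.626e-34)^2 / (8 * 9.109e-31 * (6.16e-9)^2)
= 1 * 4.3904e-67 / (8 * 9.109e-31 * 3.7946e-17)
= 1.5877e-21 J
= 0.0099 eV

0.0099


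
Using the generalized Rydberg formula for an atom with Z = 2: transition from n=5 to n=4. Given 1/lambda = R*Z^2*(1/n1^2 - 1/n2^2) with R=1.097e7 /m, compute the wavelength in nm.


1/lambda = R * Z^2 * (1/n1^2 - 1/n2^2)
= 1.097e7 * 2^2 * (1/4^2 - 1/5^2)
= 1.097e7 * 4 * (0.0625 - 0.04)
= 9.8730e+05 /m
lambda = 1 / 9.8730e+05
= 1012.8634 nm

1012.8634


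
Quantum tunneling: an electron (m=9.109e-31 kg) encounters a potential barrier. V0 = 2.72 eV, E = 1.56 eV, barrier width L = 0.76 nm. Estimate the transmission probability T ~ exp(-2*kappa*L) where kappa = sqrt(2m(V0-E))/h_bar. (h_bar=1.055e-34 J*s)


V0 - E = 1.16 eV = 1.8583e-19 J
kappa = sqrt(2 * m * (V0-E)) / h_bar
= sqrt(2 * 9.109e-31 * 1.8583e-19) / 1.055e-34
= 5.5152e+09 /m
2*kappa*L = 2 * 5.5152e+09 * 0.76e-9
= 8.383
T = exp(-8.383) = 2.287128e-04

2.287128e-04


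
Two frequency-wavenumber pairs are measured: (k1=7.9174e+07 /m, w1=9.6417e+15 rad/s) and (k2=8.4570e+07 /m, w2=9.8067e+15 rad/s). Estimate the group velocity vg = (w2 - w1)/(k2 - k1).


vg = (w2 - w1) / (k2 - k1)
= (9.8067e+15 - 9.6417e+15) / (8.4570e+07 - 7.9174e+07)
= 1.6500e+14 / 5.3960e+06
= 3.0578e+07 m/s

3.0578e+07


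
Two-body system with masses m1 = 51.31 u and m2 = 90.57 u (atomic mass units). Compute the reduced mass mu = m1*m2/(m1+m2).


mu = m1 * m2 / (m1 + m2)
= 51.31 * 90.57 / (51.31 + 90.57)
= 4647.1467 / 141.88
= 32.7541 u

32.7541


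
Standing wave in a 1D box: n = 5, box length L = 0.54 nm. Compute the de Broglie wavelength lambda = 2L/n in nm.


lambda = 2L / n
= 2 * 0.54 / 5
= 1.08 / 5
= 0.216 nm

0.216


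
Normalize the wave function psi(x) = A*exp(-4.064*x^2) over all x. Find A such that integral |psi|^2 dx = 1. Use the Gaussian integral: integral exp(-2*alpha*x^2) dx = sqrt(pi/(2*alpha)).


integral |psi|^2 dx = A^2 * sqrt(pi/(2*alpha)) = 1
A^2 = sqrt(2*alpha/pi)
= sqrt(2 * 4.064 / pi)
= 1.608485
A = sqrt(1.608485)
= 1.2683

1.2683


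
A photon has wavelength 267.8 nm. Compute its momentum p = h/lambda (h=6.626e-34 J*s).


p = h / lambda
= 6.626e-34 / (267.8e-9)
= 6.626e-34 / 2.6780e-07
= 2.4742e-27 kg*m/s

2.4742e-27


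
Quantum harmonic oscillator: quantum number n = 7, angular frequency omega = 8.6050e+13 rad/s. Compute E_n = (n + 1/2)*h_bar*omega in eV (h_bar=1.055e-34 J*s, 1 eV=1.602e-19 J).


E = (n + 1/2) * h_bar * omega
= (7 + 0.5) * 1.055e-34 * 8.6050e+13
= 7.5 * 9.0783e-21
= 6.8087e-20 J
= 0.425 eV

0.425


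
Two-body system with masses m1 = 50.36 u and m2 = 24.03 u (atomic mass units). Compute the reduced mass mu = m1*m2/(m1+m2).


mu = m1 * m2 / (m1 + m2)
= 50.36 * 24.03 / (50.36 + 24.03)
= 1210.1508 / 74.39
= 16.2677 u

16.2677


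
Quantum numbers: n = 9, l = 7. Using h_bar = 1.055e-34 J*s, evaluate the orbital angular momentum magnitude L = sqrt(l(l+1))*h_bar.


L = sqrt(l*(l+1)) * h_bar
= sqrt(7 * 8) * 1.055e-34
= sqrt(56) * 1.055e-34
= 7.4833 * 1.055e-34
= 7.8949e-34 J*s

7.8949e-34


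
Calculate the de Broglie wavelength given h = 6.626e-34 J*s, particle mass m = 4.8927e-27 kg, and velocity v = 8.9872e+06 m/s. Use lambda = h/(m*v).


lambda = h / (m * v)
= 6.626e-34 / (4.8927e-27 * 8.9872e+06)
= 6.626e-34 / 4.3972e-20
= 1.5069e-14 m

1.5069e-14


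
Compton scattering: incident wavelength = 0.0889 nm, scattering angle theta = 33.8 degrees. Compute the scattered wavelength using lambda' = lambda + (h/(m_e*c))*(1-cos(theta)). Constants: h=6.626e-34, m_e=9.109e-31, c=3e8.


Compton wavelength: h/(m_e*c) = 2.4247e-12 m
d_lambda = 2.4247e-12 * (1 - cos(33.8 deg))
= 2.4247e-12 * 0.169016
= 4.0981e-13 m = 0.00041 nm
lambda' = 0.0889 + 0.00041
= 0.08931 nm

0.08931


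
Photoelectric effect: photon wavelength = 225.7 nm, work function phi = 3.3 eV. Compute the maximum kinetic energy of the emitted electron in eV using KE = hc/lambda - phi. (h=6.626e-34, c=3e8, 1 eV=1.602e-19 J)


E_photon = hc / lambda
= (6.626e-34)(3e8) / (225.7e-9)
= 8.8073e-19 J
= 5.4977 eV
KE = E_photon - phi
= 5.4977 - 3.3
= 2.1977 eV

2.1977


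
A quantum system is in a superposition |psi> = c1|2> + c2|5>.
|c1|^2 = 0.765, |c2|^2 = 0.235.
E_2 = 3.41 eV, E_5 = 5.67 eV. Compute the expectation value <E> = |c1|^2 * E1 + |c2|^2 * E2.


<E> = |c1|^2 * E1 + |c2|^2 * E2
= 0.765 * 3.41 + 0.235 * 5.67
= 2.6087 + 1.3324
= 3.9411 eV

3.9411


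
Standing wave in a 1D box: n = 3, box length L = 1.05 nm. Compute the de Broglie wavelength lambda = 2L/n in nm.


lambda = 2L / n
= 2 * 1.05 / 3
= 2.1 / 3
= 0.7 nm

0.7


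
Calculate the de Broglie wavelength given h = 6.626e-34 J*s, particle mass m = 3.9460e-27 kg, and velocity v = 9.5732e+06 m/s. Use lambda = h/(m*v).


lambda = h / (m * v)
= 6.626e-34 / (3.9460e-27 * 9.5732e+06)
= 6.626e-34 / 3.7776e-20
= 1.7540e-14 m

1.7540e-14


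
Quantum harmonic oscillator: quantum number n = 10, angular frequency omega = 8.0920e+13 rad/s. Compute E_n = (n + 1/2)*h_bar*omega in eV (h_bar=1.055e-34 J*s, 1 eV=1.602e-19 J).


E = (n + 1/2) * h_bar * omega
= (10 + 0.5) * 1.055e-34 * 8.0920e+13
= 10.5 * 8.5371e-21
= 8.9639e-20 J
= 0.5595 eV

0.5595


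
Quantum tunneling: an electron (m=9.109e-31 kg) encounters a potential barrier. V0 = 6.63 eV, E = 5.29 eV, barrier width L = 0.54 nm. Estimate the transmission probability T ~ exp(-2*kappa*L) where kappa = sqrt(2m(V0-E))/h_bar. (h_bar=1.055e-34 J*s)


V0 - E = 1.34 eV = 2.1467e-19 J
kappa = sqrt(2 * m * (V0-E)) / h_bar
= sqrt(2 * 9.109e-31 * 2.1467e-19) / 1.055e-34
= 5.9276e+09 /m
2*kappa*L = 2 * 5.9276e+09 * 0.54e-9
= 6.4018
T = exp(-6.4018) = 1.658491e-03

1.658491e-03


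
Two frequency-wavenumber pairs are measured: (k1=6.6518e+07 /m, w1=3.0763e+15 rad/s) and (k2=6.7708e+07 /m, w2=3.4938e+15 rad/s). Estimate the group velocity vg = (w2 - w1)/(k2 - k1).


vg = (w2 - w1) / (k2 - k1)
= (3.4938e+15 - 3.0763e+15) / (6.7708e+07 - 6.6518e+07)
= 4.1750e+14 / 1.1900e+06
= 3.5084e+08 m/s

3.5084e+08


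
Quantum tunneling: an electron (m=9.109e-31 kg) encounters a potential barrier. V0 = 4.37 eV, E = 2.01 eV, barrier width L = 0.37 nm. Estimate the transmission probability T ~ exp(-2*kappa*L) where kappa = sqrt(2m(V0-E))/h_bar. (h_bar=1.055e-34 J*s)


V0 - E = 2.36 eV = 3.7807e-19 J
kappa = sqrt(2 * m * (V0-E)) / h_bar
= sqrt(2 * 9.109e-31 * 3.7807e-19) / 1.055e-34
= 7.8666e+09 /m
2*kappa*L = 2 * 7.8666e+09 * 0.37e-9
= 5.8213
T = exp(-5.8213) = 2.963874e-03

2.963874e-03


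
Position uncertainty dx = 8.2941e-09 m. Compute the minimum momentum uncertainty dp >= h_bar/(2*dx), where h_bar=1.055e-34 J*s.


dp = h_bar / (2 * dx)
= 1.055e-34 / (2 * 8.2941e-09)
= 1.055e-34 / 1.6588e-08
= 6.3599e-27 kg*m/s

6.3599e-27


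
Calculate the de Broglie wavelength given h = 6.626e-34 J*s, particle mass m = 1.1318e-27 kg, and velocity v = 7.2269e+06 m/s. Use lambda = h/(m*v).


lambda = h / (m * v)
= 6.626e-34 / (1.1318e-27 * 7.2269e+06)
= 6.626e-34 / 8.1794e-21
= 8.1008e-14 m

8.1008e-14


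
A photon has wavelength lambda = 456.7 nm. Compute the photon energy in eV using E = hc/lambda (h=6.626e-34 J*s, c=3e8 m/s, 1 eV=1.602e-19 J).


E = hc / lambda
= (6.626e-34)(3e8) / (456.7e-9)
= 1.9878e-25 / 4.5670e-07
= 4.3525e-19 J
Converting to eV: 4.3525e-19 / 1.602e-19
= 2.7169 eV

2.7169


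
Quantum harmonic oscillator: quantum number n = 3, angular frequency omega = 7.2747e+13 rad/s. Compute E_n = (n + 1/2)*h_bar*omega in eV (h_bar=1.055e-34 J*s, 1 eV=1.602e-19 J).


E = (n + 1/2) * h_bar * omega
= (3 + 0.5) * 1.055e-34 * 7.2747e+13
= 3.5 * 7.6748e-21
= 2.6862e-20 J
= 0.1677 eV

0.1677


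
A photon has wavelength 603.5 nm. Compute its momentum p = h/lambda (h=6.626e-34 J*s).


p = h / lambda
= 6.626e-34 / (603.5e-9)
= 6.626e-34 / 6.0350e-07
= 1.0979e-27 kg*m/s

1.0979e-27


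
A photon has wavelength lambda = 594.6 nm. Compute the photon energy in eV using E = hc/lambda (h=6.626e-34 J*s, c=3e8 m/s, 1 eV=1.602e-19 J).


E = hc / lambda
= (6.626e-34)(3e8) / (594.6e-9)
= 1.9878e-25 / 5.9460e-07
= 3.3431e-19 J
Converting to eV: 3.3431e-19 / 1.602e-19
= 2.0868 eV

2.0868


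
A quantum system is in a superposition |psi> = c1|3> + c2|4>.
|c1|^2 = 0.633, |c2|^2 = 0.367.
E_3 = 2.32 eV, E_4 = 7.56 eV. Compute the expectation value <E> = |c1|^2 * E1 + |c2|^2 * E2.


<E> = |c1|^2 * E1 + |c2|^2 * E2
= 0.633 * 2.32 + 0.367 * 7.56
= 1.4686 + 2.7745
= 4.2431 eV

4.2431


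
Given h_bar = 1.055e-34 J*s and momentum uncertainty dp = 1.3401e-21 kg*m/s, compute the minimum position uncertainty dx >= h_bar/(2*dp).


dx = h_bar / (2 * dp)
= 1.055e-34 / (2 * 1.3401e-21)
= 1.055e-34 / 2.6802e-21
= 3.9363e-14 m

3.9363e-14


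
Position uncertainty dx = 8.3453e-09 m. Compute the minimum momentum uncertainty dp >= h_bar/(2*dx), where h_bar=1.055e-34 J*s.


dp = h_bar / (2 * dx)
= 1.055e-34 / (2 * 8.3453e-09)
= 1.055e-34 / 1.6691e-08
= 6.3209e-27 kg*m/s

6.3209e-27


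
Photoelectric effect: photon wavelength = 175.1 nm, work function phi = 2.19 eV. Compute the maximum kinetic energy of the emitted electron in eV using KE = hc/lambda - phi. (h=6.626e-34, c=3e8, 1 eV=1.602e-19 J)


E_photon = hc / lambda
= (6.626e-34)(3e8) / (175.1e-9)
= 1.1352e-18 J
= 7.0864 eV
KE = E_photon - phi
= 7.0864 - 2.19
= 4.8964 eV

4.8964


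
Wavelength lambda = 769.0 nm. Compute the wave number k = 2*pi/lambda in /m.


k = 2 * pi / lambda
= 6.2832 / (769.0e-9)
= 6.2832 / 7.6900e-07
= 8.1706e+06 /m

8.1706e+06


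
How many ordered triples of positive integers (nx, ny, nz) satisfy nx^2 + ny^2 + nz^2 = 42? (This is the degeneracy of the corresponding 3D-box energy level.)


Enumerate all (nx, ny, nz) with nx^2 + ny^2 + nz^2 = 42:
(1,4,5)
(1,5,4)
(4,1,5)
(4,5,1)
(5,1,4)
(5,4,1)
Total degeneracy = 6

6


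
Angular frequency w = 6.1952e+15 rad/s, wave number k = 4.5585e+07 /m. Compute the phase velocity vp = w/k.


vp = w / k
= 6.1952e+15 / 4.5585e+07
= 1.3590e+08 m/s

1.3590e+08


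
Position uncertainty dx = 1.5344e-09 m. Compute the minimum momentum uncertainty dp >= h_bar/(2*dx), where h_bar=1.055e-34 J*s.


dp = h_bar / (2 * dx)
= 1.055e-34 / (2 * 1.5344e-09)
= 1.055e-34 / 3.0688e-09
= 3.4378e-26 kg*m/s

3.4378e-26


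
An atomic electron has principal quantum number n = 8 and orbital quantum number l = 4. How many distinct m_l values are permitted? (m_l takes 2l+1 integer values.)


m_l ranges from -l to +l in integer steps
So m_l goes from -4 to +4
Count = 2l + 1 = 2*4 + 1
= 9

9


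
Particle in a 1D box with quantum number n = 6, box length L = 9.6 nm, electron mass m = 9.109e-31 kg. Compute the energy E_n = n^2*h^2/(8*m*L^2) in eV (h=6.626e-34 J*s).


E = n^2 * h^2 / (8 * m * L^2)
= 6^2 * (6.626e-34)^2 / (8 * 9.109e-31 * (9.6e-9)^2)
= 36 * 4.3904e-67 / (8 * 9.109e-31 * 9.2160e-17)
= 2.3534e-20 J
= 0.1469 eV

0.1469


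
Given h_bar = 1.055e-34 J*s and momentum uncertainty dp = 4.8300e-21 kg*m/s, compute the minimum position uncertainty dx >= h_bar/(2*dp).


dx = h_bar / (2 * dp)
= 1.055e-34 / (2 * 4.8300e-21)
= 1.055e-34 / 9.6600e-21
= 1.0921e-14 m

1.0921e-14


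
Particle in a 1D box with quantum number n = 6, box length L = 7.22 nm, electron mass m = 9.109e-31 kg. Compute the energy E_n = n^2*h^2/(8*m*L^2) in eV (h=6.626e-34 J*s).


E = n^2 * h^2 / (8 * m * L^2)
= 6^2 * (6.626e-34)^2 / (8 * 9.109e-31 * (7.22e-9)^2)
= 36 * 4.3904e-67 / (8 * 9.109e-31 * 5.2128e-17)
= 4.1607e-20 J
= 0.2597 eV

0.2597


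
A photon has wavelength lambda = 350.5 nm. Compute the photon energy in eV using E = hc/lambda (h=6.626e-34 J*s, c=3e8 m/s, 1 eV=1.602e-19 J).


E = hc / lambda
= (6.626e-34)(3e8) / (350.5e-9)
= 1.9878e-25 / 3.5050e-07
= 5.6713e-19 J
Converting to eV: 5.6713e-19 / 1.602e-19
= 3.5402 eV

3.5402


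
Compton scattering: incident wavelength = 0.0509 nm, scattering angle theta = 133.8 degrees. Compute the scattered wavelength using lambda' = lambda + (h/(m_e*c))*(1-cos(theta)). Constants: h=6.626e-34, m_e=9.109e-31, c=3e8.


Compton wavelength: h/(m_e*c) = 2.4247e-12 m
d_lambda = 2.4247e-12 * (1 - cos(133.8 deg))
= 2.4247e-12 * 1.692143
= 4.1030e-12 m = 0.004103 nm
lambda' = 0.0509 + 0.004103
= 0.055003 nm

0.055003


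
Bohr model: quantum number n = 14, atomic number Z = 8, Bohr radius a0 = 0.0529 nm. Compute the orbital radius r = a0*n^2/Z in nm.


r = a0 * n^2 / Z
= 0.0529 * 14^2 / 8
= 0.0529 * 196 / 8
= 1.2961 nm

1.2961


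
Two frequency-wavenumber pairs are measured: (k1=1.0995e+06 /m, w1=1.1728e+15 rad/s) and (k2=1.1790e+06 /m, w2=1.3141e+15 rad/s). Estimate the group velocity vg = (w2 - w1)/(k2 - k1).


vg = (w2 - w1) / (k2 - k1)
= (1.3141e+15 - 1.1728e+15) / (1.1790e+06 - 1.0995e+06)
= 1.4130e+14 / 7.9500e+04
= 1.7774e+09 m/s

1.7774e+09


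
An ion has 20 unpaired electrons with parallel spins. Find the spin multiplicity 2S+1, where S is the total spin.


Total spin S = N * (1/2) = 20 * 0.5 = 10.0
Spin multiplicity = 2S + 1
= 2 * 10.0 + 1
= 21

21


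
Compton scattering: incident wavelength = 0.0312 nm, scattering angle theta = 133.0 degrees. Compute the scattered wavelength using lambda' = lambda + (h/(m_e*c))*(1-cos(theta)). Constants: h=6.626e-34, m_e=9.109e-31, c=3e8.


Compton wavelength: h/(m_e*c) = 2.4247e-12 m
d_lambda = 2.4247e-12 * (1 - cos(133.0 deg))
= 2.4247e-12 * 1.681998
= 4.0784e-12 m = 0.004078 nm
lambda' = 0.0312 + 0.004078
= 0.035278 nm

0.035278


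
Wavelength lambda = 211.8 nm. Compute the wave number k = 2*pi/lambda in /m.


k = 2 * pi / lambda
= 6.2832 / (211.8e-9)
= 6.2832 / 2.1180e-07
= 2.9666e+07 /m

2.9666e+07


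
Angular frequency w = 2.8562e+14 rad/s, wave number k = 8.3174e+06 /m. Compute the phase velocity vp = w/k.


vp = w / k
= 2.8562e+14 / 8.3174e+06
= 3.4340e+07 m/s

3.4340e+07


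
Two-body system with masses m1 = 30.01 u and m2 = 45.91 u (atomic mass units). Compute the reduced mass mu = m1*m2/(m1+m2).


mu = m1 * m2 / (m1 + m2)
= 30.01 * 45.91 / (30.01 + 45.91)
= 1377.7591 / 75.92
= 18.1475 u

18.1475


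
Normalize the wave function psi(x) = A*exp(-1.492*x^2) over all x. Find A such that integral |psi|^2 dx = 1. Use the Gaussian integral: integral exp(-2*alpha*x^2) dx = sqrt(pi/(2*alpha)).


integral |psi|^2 dx = A^2 * sqrt(pi/(2*alpha)) = 1
A^2 = sqrt(2*alpha/pi)
= sqrt(2 * 1.492 / pi)
= 0.974596
A = sqrt(0.974596)
= 0.9872

0.9872


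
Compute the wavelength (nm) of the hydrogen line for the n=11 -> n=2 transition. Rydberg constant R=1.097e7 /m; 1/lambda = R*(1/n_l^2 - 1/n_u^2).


1/lambda = R * (1/n_l^2 - 1/n_u^2)
= 1.097e7 * (1/2^2 - 1/11^2)
= 1.097e7 * (0.25 - 0.008264)
= 1.097e7 * 0.241736
= 2.6518e+06 /m
lambda = 1 / 2.6518e+06 = 377.0968 nm

377.0968


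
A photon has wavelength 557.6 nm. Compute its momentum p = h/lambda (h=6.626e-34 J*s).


p = h / lambda
= 6.626e-34 / (557.6e-9)
= 6.626e-34 / 5.5760e-07
= 1.1883e-27 kg*m/s

1.1883e-27


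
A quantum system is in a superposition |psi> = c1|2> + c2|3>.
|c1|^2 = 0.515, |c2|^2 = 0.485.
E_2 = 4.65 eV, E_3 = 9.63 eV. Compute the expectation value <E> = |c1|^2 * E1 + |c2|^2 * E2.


<E> = |c1|^2 * E1 + |c2|^2 * E2
= 0.515 * 4.65 + 0.485 * 9.63
= 2.3948 + 4.6706
= 7.0653 eV

7.0653


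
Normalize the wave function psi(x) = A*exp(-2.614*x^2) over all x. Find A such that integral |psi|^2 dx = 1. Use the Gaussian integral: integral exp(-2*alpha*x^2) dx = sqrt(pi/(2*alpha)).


integral |psi|^2 dx = A^2 * sqrt(pi/(2*alpha)) = 1
A^2 = sqrt(2*alpha/pi)
= sqrt(2 * 2.614 / pi)
= 1.290009
A = sqrt(1.290009)
= 1.1358

1.1358


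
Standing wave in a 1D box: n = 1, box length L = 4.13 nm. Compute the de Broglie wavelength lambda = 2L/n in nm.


lambda = 2L / n
= 2 * 4.13 / 1
= 8.26 / 1
= 8.26 nm

8.26


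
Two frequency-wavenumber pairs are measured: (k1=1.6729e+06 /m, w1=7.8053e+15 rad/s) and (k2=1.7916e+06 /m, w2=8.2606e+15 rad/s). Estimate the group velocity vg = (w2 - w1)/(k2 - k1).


vg = (w2 - w1) / (k2 - k1)
= (8.2606e+15 - 7.8053e+15) / (1.7916e+06 - 1.6729e+06)
= 4.5530e+14 / 1.1870e+05
= 3.8357e+09 m/s

3.8357e+09


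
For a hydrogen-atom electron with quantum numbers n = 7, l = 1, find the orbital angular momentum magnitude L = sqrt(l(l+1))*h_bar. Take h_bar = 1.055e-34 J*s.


L = sqrt(l*(l+1)) * h_bar
= sqrt(1 * 2) * 1.055e-34
= sqrt(2) * 1.055e-34
= 1.4142 * 1.055e-34
= 1.4920e-34 J*s

1.4920e-34


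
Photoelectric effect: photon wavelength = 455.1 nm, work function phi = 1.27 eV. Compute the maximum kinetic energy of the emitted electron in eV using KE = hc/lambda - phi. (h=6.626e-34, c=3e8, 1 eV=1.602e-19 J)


E_photon = hc / lambda
= (6.626e-34)(3e8) / (455.1e-9)
= 4.3678e-19 J
= 2.7265 eV
KE = E_photon - phi
= 2.7265 - 1.27
= 1.4565 eV

1.4565


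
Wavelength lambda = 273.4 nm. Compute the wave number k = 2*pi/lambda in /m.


k = 2 * pi / lambda
= 6.2832 / (273.4e-9)
= 6.2832 / 2.7340e-07
= 2.2982e+07 /m

2.2982e+07


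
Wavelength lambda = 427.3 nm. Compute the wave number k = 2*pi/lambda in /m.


k = 2 * pi / lambda
= 6.2832 / (427.3e-9)
= 6.2832 / 4.2730e-07
= 1.4704e+07 /m

1.4704e+07


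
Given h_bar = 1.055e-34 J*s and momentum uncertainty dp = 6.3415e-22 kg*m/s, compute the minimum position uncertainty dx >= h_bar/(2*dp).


dx = h_bar / (2 * dp)
= 1.055e-34 / (2 * 6.3415e-22)
= 1.055e-34 / 1.2683e-21
= 8.3182e-14 m

8.3182e-14


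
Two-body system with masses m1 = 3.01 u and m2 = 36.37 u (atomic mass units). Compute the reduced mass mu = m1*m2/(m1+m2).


mu = m1 * m2 / (m1 + m2)
= 3.01 * 36.37 / (3.01 + 36.37)
= 109.4737 / 39.38
= 2.7799 u

2.7799


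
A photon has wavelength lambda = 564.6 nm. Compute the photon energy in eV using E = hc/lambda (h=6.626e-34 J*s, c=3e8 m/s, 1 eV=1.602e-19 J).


E = hc / lambda
= (6.626e-34)(3e8) / (564.6e-9)
= 1.9878e-25 / 5.6460e-07
= 3.5207e-19 J
Converting to eV: 3.5207e-19 / 1.602e-19
= 2.1977 eV

2.1977


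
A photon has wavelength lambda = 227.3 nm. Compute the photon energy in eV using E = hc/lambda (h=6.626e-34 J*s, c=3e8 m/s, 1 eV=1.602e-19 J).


E = hc / lambda
= (6.626e-34)(3e8) / (227.3e-9)
= 1.9878e-25 / 2.2730e-07
= 8.7453e-19 J
Converting to eV: 8.7453e-19 / 1.602e-19
= 5.459 eV

5.459


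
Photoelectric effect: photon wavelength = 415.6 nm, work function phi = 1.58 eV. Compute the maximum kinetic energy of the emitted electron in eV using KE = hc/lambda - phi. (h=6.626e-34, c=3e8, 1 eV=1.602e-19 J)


E_photon = hc / lambda
= (6.626e-34)(3e8) / (415.6e-9)
= 4.7830e-19 J
= 2.9856 eV
KE = E_photon - phi
= 2.9856 - 1.58
= 1.4056 eV

1.4056


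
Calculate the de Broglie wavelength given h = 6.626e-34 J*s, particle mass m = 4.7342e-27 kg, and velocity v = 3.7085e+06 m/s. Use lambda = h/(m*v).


lambda = h / (m * v)
= 6.626e-34 / (4.7342e-27 * 3.7085e+06)
= 6.626e-34 / 1.7557e-20
= 3.7740e-14 m

3.7740e-14


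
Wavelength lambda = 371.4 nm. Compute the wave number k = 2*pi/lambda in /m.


k = 2 * pi / lambda
= 6.2832 / (371.4e-9)
= 6.2832 / 3.7140e-07
= 1.6918e+07 /m

1.6918e+07


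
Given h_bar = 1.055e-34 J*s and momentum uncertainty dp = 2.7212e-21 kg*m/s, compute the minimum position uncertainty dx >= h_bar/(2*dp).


dx = h_bar / (2 * dp)
= 1.055e-34 / (2 * 2.7212e-21)
= 1.055e-34 / 5.4424e-21
= 1.9385e-14 m

1.9385e-14


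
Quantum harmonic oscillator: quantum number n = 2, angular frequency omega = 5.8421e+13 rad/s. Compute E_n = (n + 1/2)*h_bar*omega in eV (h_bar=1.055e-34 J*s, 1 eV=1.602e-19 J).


E = (n + 1/2) * h_bar * omega
= (2 + 0.5) * 1.055e-34 * 5.8421e+13
= 2.5 * 6.1634e-21
= 1.5409e-20 J
= 0.0962 eV

0.0962


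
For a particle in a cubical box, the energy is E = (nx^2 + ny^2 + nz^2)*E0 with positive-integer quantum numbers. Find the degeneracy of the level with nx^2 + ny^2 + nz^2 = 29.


Enumerate all (nx, ny, nz) with nx^2 + ny^2 + nz^2 = 29:
(2,3,4)
(2,4,3)
(3,2,4)
(3,4,2)
(4,2,3)
(4,3,2)
Total degeneracy = 6

6


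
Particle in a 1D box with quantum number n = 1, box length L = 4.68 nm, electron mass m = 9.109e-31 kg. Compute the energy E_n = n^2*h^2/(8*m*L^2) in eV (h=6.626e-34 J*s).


E = n^2 * h^2 / (8 * m * L^2)
= 1^2 * (6.626e-34)^2 / (8 * 9.109e-31 * (4.68e-9)^2)
= 1 * 4.3904e-67 / (8 * 9.109e-31 * 2.1902e-17)
= 2.7507e-21 J
= 0.0172 eV

0.0172


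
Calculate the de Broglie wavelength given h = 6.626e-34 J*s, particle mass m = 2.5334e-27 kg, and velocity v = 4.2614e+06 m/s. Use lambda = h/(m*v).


lambda = h / (m * v)
= 6.626e-34 / (2.5334e-27 * 4.2614e+06)
= 6.626e-34 / 1.0796e-20
= 6.1376e-14 m

6.1376e-14
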